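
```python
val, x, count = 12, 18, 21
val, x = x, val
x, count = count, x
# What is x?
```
Trace:
  val=12, x=18, count=21
  val=18, x=12, count=21
  val=18, x=21, count=12

Final answer: 21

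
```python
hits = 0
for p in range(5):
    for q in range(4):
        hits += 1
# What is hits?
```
Trace:
  hits=0
  hits=1, p=0, q=0
  hits=2, p=0, q=1
  hits=3, p=0, q=2
  hits=4, p=0, q=3
  hits=5, p=1, q=0
  hits=6, p=1, q=1
  hits=7, p=1, q=2
  hits=8, p=1, q=3
  hits=9, p=2, q=0
  hits=10, p=2, q=1
  hits=11, p=2, q=2
  hits=12, p=2, q=3
  hits=13, p=3, q=0
  hits=14, p=3, q=1
  hits=15, p=3, q=2
  hits=16, p=3, q=3
  hits=17, p=4, q=0
  hits=18, p=4, q=1
  hits=19, p=4, q=2
  hits=20, p=4, q=3

Final answer: 20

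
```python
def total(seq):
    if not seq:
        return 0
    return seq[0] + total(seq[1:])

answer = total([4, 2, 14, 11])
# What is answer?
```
Call trace:
total(seq=[4, 2, 14, 11])
  total(seq=[2, 14, 11])
    total(seq=[14, 11])
      total(seq=[11])
        total(seq=[])
        -> return 0
      -> return 11
    -> return 25
  -> return 27
-> return 31

Final answer: 31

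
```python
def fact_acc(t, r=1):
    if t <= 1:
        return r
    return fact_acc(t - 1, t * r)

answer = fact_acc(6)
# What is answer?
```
Call trace:
fact_acc(t=6, r=1)
  fact_acc(t=5, r=6)
    fact_acc(t=4, r=30)
      fact_acc(t=3, r=120)
        fact_acc(t=2, r=360)
          fact_acc(t=1, r=720)
          -> return 720
        -> return 720
      -> return 720
    -> return 720
  -> return 720
-> return 720

Final answer: 720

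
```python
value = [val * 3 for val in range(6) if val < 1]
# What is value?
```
Trace:
  val=0
  val=1
  val=2
  val=3
  val=4
  val=5
  value=[0]

Final answer: [0]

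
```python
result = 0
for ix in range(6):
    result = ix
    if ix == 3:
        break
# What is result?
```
Trace:
  result=0
  result=0, ix=0
  result=1, ix=1
  result=2, ix=2
  result=3, ix=3

Final answer: 3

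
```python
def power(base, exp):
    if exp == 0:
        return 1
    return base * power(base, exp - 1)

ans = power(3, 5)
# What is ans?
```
Call trace:
power(base=3, exp=5)
  power(base=3, exp=4)
    power(base=3, exp=3)
      power(base=3, exp=2)
        power(base=3, exp=1)
          power(base=3, exp=0)
          -> return 1
        -> return 3
      -> return 9
    -> return 27
  -> return 81
-> return 243

Final answer: 243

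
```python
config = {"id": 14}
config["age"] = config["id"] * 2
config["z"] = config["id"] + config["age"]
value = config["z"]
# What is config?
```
Trace:
  config={'id': 14}
  config={'id': 14, 'age': 28}
  config={'id': 14, 'age': 28, 'z': 42}
  config={'id': 14, 'age': 28, 'z': 42}, value=42

Final answer: {'id': 14, 'age': 28, 'z': 42}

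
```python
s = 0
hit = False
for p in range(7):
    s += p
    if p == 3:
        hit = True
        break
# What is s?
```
Trace:
  s=0
  s=0, hit=False
  s=0, hit=False, p=0
  s=1, hit=False, p=1
  s=3, hit=False, p=2
  s=6, hit=True, p=3

Final answer: 6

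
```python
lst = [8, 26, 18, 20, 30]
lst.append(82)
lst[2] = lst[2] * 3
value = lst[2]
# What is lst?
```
Trace:
  lst=[8, 26, 18, 20, 30]
  lst=[8, 26, 18, 20, 30, 82]
  lst=[8, 26, 54, 20, 30, 82]
  lst=[8, 26, 54, 20, 30, 82], value=54

Final answer: [8, 26, 54, 20, 30, 82]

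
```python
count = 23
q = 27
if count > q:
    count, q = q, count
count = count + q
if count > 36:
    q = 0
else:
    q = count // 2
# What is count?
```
Trace:
  count=23
  count=23, q=27
  count=23, q=27
  count=50, q=27
  count=50, q=0

Final answer: 50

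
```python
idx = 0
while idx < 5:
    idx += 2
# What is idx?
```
Trace:
  idx=0
  idx=2
  idx=4
  idx=6

Final answer: 6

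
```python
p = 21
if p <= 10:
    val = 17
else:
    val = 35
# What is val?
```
Trace:
  p=21
  p=21, val=35

Final answer: 35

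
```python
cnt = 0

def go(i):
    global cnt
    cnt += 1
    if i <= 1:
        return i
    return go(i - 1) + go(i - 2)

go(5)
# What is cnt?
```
Call trace (a repeated sub-call is expanded the first time; later identical calls just restate its return value):
go(i=5)
  go(i=4)
    go(i=3)
      go(i=2)
        go(i=1)
        -> return 1
        go(i=0)
        -> return 0
      -> return 1
      go(i=1)
      -> return 1
    -> return 2
    go(i=2) -> return 1  (same call as traced above)
  -> return 3
  go(i=3) -> return 2  (same call as traced above)
-> return 5

cnt is incremented once per call, so count the calls in each subtree. Let C(i) = number of calls made by go(i).
C(0) = C(1) = 1 (base case, no recursion); C(i) = 1 + C(i - 1) + C(i - 2) otherwise.
C(2) = 1 + C(1) + C(0) = 1 + 1 + 1 = 3
C(3) = 1 + C(2) + C(1) = 1 + 3 + 1 = 5
C(4) = 1 + C(3) + C(2) = 1 + 5 + 3 = 9
C(5) = 1 + C(4) + C(3) = 1 + 9 + 5 = 15
cnt = C(5) = 15

Final answer: 15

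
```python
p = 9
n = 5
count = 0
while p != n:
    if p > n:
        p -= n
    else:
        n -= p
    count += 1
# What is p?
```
Trace:
  p=9
  p=9, n=5
  p=9, n=5, count=0
  p=4, n=5, count=1
  p=4, n=1, count=2
  p=3, n=1, count=3
  p=2, n=1, count=4
  p=1, n=1, count=5

Final answer: 1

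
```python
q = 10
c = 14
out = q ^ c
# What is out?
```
Trace:
  q=10
  q=10, c=14
  q=10, c=14, out=4

Final answer: 4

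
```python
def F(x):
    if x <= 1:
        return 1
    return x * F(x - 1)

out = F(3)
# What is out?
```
Call trace:
F(x=3)
  F(x=2)
    F(x=1)
    -> return 1
  -> return 2
-> return 6

Final answer: 6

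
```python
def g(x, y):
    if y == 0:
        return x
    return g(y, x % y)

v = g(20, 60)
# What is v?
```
Call trace:
g(x=20, y=60)
  g(x=60, y=20)
    g(x=20, y=0)
    -> return 20
  -> return 20
-> return 20

Final answer: 20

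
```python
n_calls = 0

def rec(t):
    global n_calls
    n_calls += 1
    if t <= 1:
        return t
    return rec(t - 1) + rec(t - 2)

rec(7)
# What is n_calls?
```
Call trace (a repeated sub-call is expanded the first time; later identical calls just restate its return value):
rec(t=7)
  rec(t=6)
    rec(t=5)
      rec(t=4)
        rec(t=3)
          rec(t=2)
            rec(t=1)
            -> return 1
            rec(t=0)
            -> return 0
          -> return 1
          rec(t=1)
          -> return 1
        -> return 2
        rec(t=2) -> return 1  (same call as traced above)
      -> return 3
      rec(t=3) -> return 2  (same call as traced above)
    -> return 5
    rec(t=4) -> return 3  (same call as traced above)
  -> return 8
  rec(t=5) -> return 5  (same call as traced above)
-> return 13

n_calls is incremented once per call, so count the calls in each subtree. Let C(t) = number of calls made by rec(t).
C(0) = C(1) = 1 (base case, no recursion); C(t) = 1 + C(t - 1) + C(t - 2) otherwise.
C(2) = 1 + C(1) + C(0) = 1 + 1 + 1 = 3
C(3) = 1 + C(2) + C(1) = 1 + 3 + 1 = 5
C(4) = 1 + C(3) + C(2) = 1 + 5 + 3 = 9
C(5) = 1 + C(4) + C(3) = 1 + 9 + 5 = 15
C(6) = 1 + C(5) + C(4) = 1 + 15 + 9 = 25
C(7) = 1 + C(6) + C(5) = 1 + 25 + 15 = 41
n_calls = C(7) = 41

Final answer: 41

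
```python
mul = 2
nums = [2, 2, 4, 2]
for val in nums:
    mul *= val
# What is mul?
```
Trace:
  mul=2
  mul=4, val=2
  mul=8, val=2
  mul=32, val=4
  mul=64, val=2

Final answer: 64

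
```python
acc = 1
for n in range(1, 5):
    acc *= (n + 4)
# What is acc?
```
Trace:
  acc=1
  acc=5, n=1
  acc=30, n=2
  acc=210, n=3
  acc=1680, n=4

Final answer: 1680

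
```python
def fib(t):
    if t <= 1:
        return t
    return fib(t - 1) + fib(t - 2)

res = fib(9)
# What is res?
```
Call trace (a repeated sub-call is expanded the first time; later identical calls just restate its return value):
fib(t=9)
  fib(t=8)
    fib(t=7)
      fib(t=6)
        fib(t=5)
          fib(t=4)
            fib(t=3)
              fib(t=2)
                fib(t=1)
                -> return 1
                fib(t=0)
                -> return 0
              -> return 1
              fib(t=1)
              -> return 1
            -> return 2
            fib(t=2) -> return 1  (same call as traced above)
          -> return 3
          fib(t=3) -> return 2  (same call as traced above)
        -> return 5
        fib(t=4) -> return 3  (same call as traced above)
      -> return 8
      fib(t=5) -> return 5  (same call as traced above)
    -> return 13
    fib(t=6) -> return 8  (same call as traced above)
  -> return 21
  fib(t=7) -> return 13  (same call as traced above)
-> return 34

Final answer: 34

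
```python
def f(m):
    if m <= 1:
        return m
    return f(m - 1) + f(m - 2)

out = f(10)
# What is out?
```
Call trace (a repeated sub-call is expanded the first time; later identical calls just restate its return value):
f(m=10)
  f(m=9)
    f(m=8)
      f(m=7)
        f(m=6)
          f(m=5)
            f(m=4)
              f(m=3)
                f(m=2)
                  f(m=1)
                  -> return 1
                  f(m=0)
                  -> return 0
                -> return 1
                f(m=1)
                -> return 1
              -> return 2
              f(m=2) -> return 1  (same call as traced above)
            -> return 3
            f(m=3) -> return 2  (same call as traced above)
          -> return 5
          f(m=4) -> return 3  (same call as traced above)
        -> return 8
        f(m=5) -> return 5  (same call as traced above)
      -> return 13
      f(m=6) -> return 8  (same call as traced above)
    -> return 21
    f(m=7) -> return 13  (same call as traced above)
  -> return 34
  f(m=8) -> return 21  (same call as traced above)
-> return 55

Final answer: 55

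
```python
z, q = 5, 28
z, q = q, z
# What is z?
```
Trace:
  z=5, q=28
  z=28, q=5

Final answer: 28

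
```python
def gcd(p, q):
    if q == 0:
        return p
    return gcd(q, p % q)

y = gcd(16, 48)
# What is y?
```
Call trace:
gcd(p=16, q=48)
  gcd(p=48, q=16)
    gcd(p=16, q=0)
    -> return 16
  -> return 16
-> return 16

Final answer: 16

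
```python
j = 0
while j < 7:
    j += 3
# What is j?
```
Trace:
  j=0
  j=3
  j=6
  j=9

Final answer: 9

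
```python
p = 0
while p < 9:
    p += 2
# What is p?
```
Trace:
  p=0
  p=2
  p=4
  p=6
  p=8
  p=10

Final answer: 10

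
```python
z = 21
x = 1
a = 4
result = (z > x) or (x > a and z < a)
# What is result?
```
Trace:
  z=21
  z=21, x=1
  z=21, x=1, a=4
  z=21, x=1, a=4, result=True

Final answer: True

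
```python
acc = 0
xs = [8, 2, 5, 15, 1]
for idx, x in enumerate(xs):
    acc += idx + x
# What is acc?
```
Trace:
  acc=0
  acc=8, idx=0, x=8
  acc=11, idx=1, x=2
  acc=18, idx=2, x=5
  acc=36, idx=3, x=15
  acc=41, idx=4, x=1

Final answer: 41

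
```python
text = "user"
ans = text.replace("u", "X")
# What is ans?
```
Trace:
  text='user'
  text='user', ans='Xser'

Final answer: 'Xser'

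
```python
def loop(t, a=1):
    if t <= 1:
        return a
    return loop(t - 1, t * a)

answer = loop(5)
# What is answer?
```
Call trace:
loop(t=5, a=1)
  loop(t=4, a=5)
    loop(t=3, a=20)
      loop(t=2, a=60)
        loop(t=1, a=120)
        -> return 120
      -> return 120
    -> return 120
  -> return 120
-> return 120

Final answer: 120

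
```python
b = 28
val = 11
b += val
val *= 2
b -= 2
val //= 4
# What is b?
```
Trace:
  b=28
  b=28, val=11
  b=39, val=11
  b=39, val=22
  b=37, val=22
  b=37, val=5

Final answer: 37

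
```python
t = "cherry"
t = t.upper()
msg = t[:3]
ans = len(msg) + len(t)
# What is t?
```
Trace:
  t='cherry'
  t='CHERRY'
  t='CHERRY', msg='CHE'
  t='CHERRY', msg='CHE', ans=9

Final answer: 'CHERRY'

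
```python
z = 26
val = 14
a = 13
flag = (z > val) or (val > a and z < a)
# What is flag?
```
Trace:
  z=26
  z=26, val=14
  z=26, val=14, a=13
  z=26, val=14, a=13, flag=True

Final answer: True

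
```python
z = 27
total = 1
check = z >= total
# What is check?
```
Trace:
  z=27
  z=27, total=1
  z=27, total=1, check=True

Final answer: True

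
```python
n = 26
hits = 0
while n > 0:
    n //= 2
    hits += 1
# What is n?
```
Trace:
  n=26
  n=26, hits=0
  n=13, hits=1
  n=6, hits=2
  n=3, hits=3
  n=1, hits=4
  n=0, hits=5

Final answer: 0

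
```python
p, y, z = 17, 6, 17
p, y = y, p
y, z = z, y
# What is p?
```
Trace:
  p=17, y=6, z=17
  p=6, y=17, z=17
  p=6, y=17, z=17

Final answer: 6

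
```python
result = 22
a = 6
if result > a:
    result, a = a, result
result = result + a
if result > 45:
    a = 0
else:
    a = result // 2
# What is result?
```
Trace:
  result=22
  result=22, a=6
  result=6, a=22
  result=28, a=22
  result=28, a=14

Final answer: 28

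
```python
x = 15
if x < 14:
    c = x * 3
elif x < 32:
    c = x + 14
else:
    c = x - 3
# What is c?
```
Trace:
  x=15
  x=15, c=29

Final answer: 29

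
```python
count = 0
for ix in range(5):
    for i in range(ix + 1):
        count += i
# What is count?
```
Trace:
  count=0
  count=0, ix=0, i=0
  count=0, ix=1, i=0
  count=1, ix=1, i=1
  count=1, ix=2, i=0
  count=2, ix=2, i=1
  count=4, ix=2, i=2
  count=4, ix=3, i=0
  count=5, ix=3, i=1
  count=7, ix=3, i=2
  count=10, ix=3, i=3
  count=10, ix=4, i=0
  count=11, ix=4, i=1
  count=13, ix=4, i=2
  count=16, ix=4, i=3
  count=20, ix=4, i=4

Final answer: 20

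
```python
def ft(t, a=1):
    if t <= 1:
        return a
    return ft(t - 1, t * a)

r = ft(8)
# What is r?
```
Call trace:
ft(t=8, a=1)
  ft(t=7, a=8)
    ft(t=6, a=56)
      ft(t=5, a=336)
        ft(t=4, a=1680)
          ft(t=3, a=6720)
            ft(t=2, a=20160)
              ft(t=1, a=40320)
              -> return 40320
            -> return 40320
          -> return 40320
        -> return 40320
      -> return 40320
    -> return 40320
  -> return 40320
-> return 40320

Final answer: 40320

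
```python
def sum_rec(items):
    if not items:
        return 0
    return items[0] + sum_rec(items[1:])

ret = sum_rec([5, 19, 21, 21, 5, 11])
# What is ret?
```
Call trace:
sum_rec(items=[5, 19, 21, 21, 5, 11])
  sum_rec(items=[19, 21, 21, 5, 11])
    sum_rec(items=[21, 21, 5, 11])
      sum_rec(items=[21, 5, 11])
        sum_rec(items=[5, 11])
          sum_rec(items=[11])
            sum_rec(items=[])
            -> return 0
          -> return 11
        -> return 16
      -> return 37
    -> return 58
  -> return 77
-> return 82

Final answer: 82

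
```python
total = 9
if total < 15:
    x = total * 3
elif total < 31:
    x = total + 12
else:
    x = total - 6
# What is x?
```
Trace:
  total=9
  total=9, x=27

Final answer: 27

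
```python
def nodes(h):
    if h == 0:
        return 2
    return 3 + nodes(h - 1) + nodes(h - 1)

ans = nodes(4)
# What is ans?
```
Call trace (a repeated sub-call is expanded the first time; later identical calls just restate its return value):
nodes(h=4)
  nodes(h=3)
    nodes(h=2)
      nodes(h=1)
        nodes(h=0)
        -> return 2
        nodes(h=0)
        -> return 2
      -> return 7
      nodes(h=1) -> return 7  (same call as traced above)
    -> return 17
    nodes(h=2) -> return 17  (same call as traced above)
  -> return 37
  nodes(h=3) -> return 37  (same call as traced above)
-> return 77

Final answer: 77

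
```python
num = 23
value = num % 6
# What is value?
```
Trace:
  num=23
  num=23, value=5

Final answer: 5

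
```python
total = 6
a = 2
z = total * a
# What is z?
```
Trace:
  total=6
  total=6, a=2
  total=6, a=2, z=12

Final answer: 12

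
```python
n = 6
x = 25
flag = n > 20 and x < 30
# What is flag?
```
Trace:
  n=6
  n=6, x=25
  n=6, x=25, flag=False

Final answer: False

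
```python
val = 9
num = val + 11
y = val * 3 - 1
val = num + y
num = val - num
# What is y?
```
Trace:
  val=9
  val=9, num=20
  val=9, num=20, y=26
  val=46, num=20, y=26
  val=46, num=26, y=26

Final answer: 26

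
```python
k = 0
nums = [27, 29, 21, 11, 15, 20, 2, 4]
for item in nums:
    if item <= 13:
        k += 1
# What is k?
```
Trace:
  k=0
  k=0, item=27
  k=0, item=29
  k=0, item=21
  k=1, item=11
  k=1, item=15
  k=1, item=20
  k=2, item=2
  k=3, item=4

Final answer: 3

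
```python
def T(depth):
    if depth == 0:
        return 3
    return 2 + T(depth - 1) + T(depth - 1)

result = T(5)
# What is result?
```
Call trace (a repeated sub-call is expanded the first time; later identical calls just restate its return value):
T(depth=5)
  T(depth=4)
    T(depth=3)
      T(depth=2)
        T(depth=1)
          T(depth=0)
          -> return 3
          T(depth=0)
          -> return 3
        -> return 8
        T(depth=1) -> return 8  (same call as traced above)
      -> return 18
      T(depth=2) -> return 18  (same call as traced above)
    -> return 38
    T(depth=3) -> return 38  (same call as traced above)
  -> return 78
  T(depth=4) -> return 78  (same call as traced above)
-> return 158

Final answer: 158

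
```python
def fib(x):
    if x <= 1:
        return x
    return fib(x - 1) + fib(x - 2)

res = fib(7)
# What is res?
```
Call trace (a repeated sub-call is expanded the first time; later identical calls just restate its return value):
fib(x=7)
  fib(x=6)
    fib(x=5)
      fib(x=4)
        fib(x=3)
          fib(x=2)
            fib(x=1)
            -> return 1
            fib(x=0)
            -> return 0
          -> return 1
          fib(x=1)
          -> return 1
        -> return 2
        fib(x=2) -> return 1  (same call as traced above)
      -> return 3
      fib(x=3) -> return 2  (same call as traced above)
    -> return 5
    fib(x=4) -> return 3  (same call as traced above)
  -> return 8
  fib(x=5) -> return 5  (same call as traced above)
-> return 13

Final answer: 13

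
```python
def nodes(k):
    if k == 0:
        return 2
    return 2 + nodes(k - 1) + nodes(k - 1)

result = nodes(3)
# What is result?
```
Call trace (a repeated sub-call is expanded the first time; later identical calls just restate its return value):
nodes(k=3)
  nodes(k=2)
    nodes(k=1)
      nodes(k=0)
      -> return 2
      nodes(k=0)
      -> return 2
    -> return 6
    nodes(k=1) -> return 6  (same call as traced above)
  -> return 14
  nodes(k=2) -> return 14  (same call as traced above)
-> return 30

Final answer: 30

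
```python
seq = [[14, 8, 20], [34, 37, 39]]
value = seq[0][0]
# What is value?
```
Trace:
  seq=[[14, 8, 20], [34, 37, 39]]
  seq=[[14, 8, 20], [34, 37, 39]], value=14

Final answer: 14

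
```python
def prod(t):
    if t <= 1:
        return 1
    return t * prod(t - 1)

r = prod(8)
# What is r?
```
Call trace:
prod(t=8)
  prod(t=7)
    prod(t=6)
      prod(t=5)
        prod(t=4)
          prod(t=3)
            prod(t=2)
              prod(t=1)
              -> return 1
            -> return 2
          -> return 6
        -> return 24
      -> return 120
    -> return 720
  -> return 5040
-> return 40320

Final answer: 40320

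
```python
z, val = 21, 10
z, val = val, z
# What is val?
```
Trace:
  z=21, val=10
  z=10, val=21

Final answer: 21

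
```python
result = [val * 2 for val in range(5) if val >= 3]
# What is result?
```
Trace:
  val=0
  val=1
  val=2
  val=3
  val=4
  result=[6, 8]

Final answer: [6, 8]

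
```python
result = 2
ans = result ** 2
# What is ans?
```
Trace:
  result=2
  result=2, ans=4

Final answer: 4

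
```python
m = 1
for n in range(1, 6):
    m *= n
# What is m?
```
Trace:
  m=1
  m=1, n=1
  m=2, n=2
  m=6, n=3
  m=24, n=4
  m=120, n=5

Final answer: 120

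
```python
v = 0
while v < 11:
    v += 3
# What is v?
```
Trace:
  v=0
  v=3
  v=6
  v=9
  v=12

Final answer: 12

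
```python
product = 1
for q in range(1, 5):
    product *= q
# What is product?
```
Trace:
  product=1
  product=1, q=1
  product=2, q=2
  product=6, q=3
  product=24, q=4

Final answer: 24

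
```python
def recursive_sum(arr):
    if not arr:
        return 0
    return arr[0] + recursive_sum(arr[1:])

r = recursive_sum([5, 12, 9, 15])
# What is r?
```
Call trace:
recursive_sum(arr=[5, 12, 9, 15])
  recursive_sum(arr=[12, 9, 15])
    recursive_sum(arr=[9, 15])
      recursive_sum(arr=[15])
        recursive_sum(arr=[])
        -> return 0
      -> return 15
    -> return 24
  -> return 36
-> return 41

Final answer: 41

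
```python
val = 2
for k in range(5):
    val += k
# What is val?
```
Trace:
  val=2
  val=2, k=0
  val=3, k=1
  val=5, k=2
  val=8, k=3
  val=12, k=4

Final answer: 12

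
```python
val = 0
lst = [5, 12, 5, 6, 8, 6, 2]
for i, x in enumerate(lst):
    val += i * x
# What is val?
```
Trace:
  val=0
  val=0, i=0, x=5
  val=12, i=1, x=12
  val=22, i=2, x=5
  val=40, i=3, x=6
  val=72, i=4, x=8
  val=102, i=5, x=6
  val=114, i=6, x=2

Final answer: 114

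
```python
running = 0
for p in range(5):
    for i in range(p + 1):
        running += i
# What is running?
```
Trace:
  running=0
  running=0, p=0, i=0
  running=0, p=1, i=0
  running=1, p=1, i=1
  running=1, p=2, i=0
  running=2, p=2, i=1
  running=4, p=2, i=2
  running=4, p=3, i=0
  running=5, p=3, i=1
  running=7, p=3, i=2
  running=10, p=3, i=3
  running=10, p=4, i=0
  running=11, p=4, i=1
  running=13, p=4, i=2
  running=16, p=4, i=3
  running=20, p=4, i=4

Final answer: 20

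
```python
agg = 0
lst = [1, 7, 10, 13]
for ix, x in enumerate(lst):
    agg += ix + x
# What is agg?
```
Trace:
  agg=0
  agg=1, ix=0, x=1
  agg=9, ix=1, x=7
  agg=21, ix=2, x=10
  agg=37, ix=3, x=13

Final answer: 37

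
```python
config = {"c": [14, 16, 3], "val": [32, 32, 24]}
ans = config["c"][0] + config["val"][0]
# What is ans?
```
Trace:
  config={'c': [14, 16, 3], 'val': [32, 32, 24]}
  config={'c': [14, 16, 3], 'val': [32, 32, 24]}, ans=46

Final answer: 46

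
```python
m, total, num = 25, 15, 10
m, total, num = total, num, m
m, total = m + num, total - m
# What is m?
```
Trace:
  m=25, total=15, num=10
  m=15, total=10, num=25
  m=40, total=-5, num=25

Final answer: 40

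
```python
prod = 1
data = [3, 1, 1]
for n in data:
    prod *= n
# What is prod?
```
Trace:
  prod=1
  prod=3, n=3
  prod=3, n=1
  prod=3, n=1

Final answer: 3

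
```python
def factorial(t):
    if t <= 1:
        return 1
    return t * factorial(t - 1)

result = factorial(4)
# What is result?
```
Call trace:
factorial(t=4)
  factorial(t=3)
    factorial(t=2)
      factorial(t=1)
      -> return 1
    -> return 2
  -> return 6
-> return 24

Final answer: 24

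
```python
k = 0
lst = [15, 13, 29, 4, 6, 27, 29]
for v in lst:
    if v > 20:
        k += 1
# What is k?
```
Trace:
  k=0
  k=0, v=15
  k=0, v=13
  k=1, v=29
  k=1, v=4
  k=1, v=6
  k=2, v=27
  k=3, v=29

Final answer: 3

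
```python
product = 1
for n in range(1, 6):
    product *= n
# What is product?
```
Trace:
  product=1
  product=1, n=1
  product=2, n=2
  product=6, n=3
  product=24, n=4
  product=120, n=5

Final answer: 120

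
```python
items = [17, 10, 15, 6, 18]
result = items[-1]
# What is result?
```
Trace:
  items=[17, 10, 15, 6, 18]
  items=[17, 10, 15, 6, 18], result=18

Final answer: 18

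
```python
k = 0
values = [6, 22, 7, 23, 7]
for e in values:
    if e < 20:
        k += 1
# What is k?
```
Trace:
  k=0
  k=1, e=6
  k=1, e=22
  k=2, e=7
  k=2, e=23
  k=3, e=7

Final answer: 3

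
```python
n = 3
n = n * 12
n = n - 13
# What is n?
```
Trace:
  n=3
  n=36
  n=23

Final answer: 23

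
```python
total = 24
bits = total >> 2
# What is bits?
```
Trace:
  total=24
  total=24, bits=6

Final answer: 6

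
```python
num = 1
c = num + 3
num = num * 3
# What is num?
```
Trace:
  num=1
  num=1, c=4
  num=3, c=4

Final answer: 3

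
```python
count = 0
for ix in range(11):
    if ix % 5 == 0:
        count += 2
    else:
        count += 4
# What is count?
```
Trace:
  count=0
  count=2, ix=0
  count=6, ix=1
  count=10, ix=2
  count=14, ix=3
  count=18, ix=4
  count=20, ix=5
  count=24, ix=6
  count=28, ix=7
  count=32, ix=8
  count=36, ix=9
  count=38, ix=10

Final answer: 38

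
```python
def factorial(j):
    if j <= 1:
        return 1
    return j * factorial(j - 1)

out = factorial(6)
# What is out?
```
Call trace:
factorial(j=6)
  factorial(j=5)
    factorial(j=4)
      factorial(j=3)
        factorial(j=2)
          factorial(j=1)
          -> return 1
        -> return 2
      -> return 6
    -> return 24
  -> return 120
-> return 720

Final answer: 720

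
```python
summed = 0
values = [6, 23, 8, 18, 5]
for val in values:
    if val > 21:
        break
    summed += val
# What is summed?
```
Trace:
  summed=0
  summed=6, val=6
  summed=6, val=23

Final answer: 6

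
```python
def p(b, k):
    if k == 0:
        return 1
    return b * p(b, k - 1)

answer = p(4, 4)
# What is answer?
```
Call trace:
p(b=4, k=4)
  p(b=4, k=3)
    p(b=4, k=2)
      p(b=4, k=1)
        p(b=4, k=0)
        -> return 1
      -> return 4
    -> return 16
  -> return 64
-> return 256

Final answer: 256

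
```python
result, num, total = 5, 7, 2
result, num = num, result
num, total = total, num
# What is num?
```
Trace:
  result=5, num=7, total=2
  result=7, num=5, total=2
  result=7, num=2, total=5

Final answer: 2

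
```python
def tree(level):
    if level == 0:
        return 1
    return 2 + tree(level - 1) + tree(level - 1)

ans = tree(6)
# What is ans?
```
Call trace (a repeated sub-call is expanded the first time; later identical calls just restate its return value):
tree(level=6)
  tree(level=5)
    tree(level=4)
      tree(level=3)
        tree(level=2)
          tree(level=1)
            tree(level=0)
            -> return 1
            tree(level=0)
            -> return 1
          -> return 4
          tree(level=1) -> return 4  (same call as traced above)
        -> return 10
        tree(level=2) -> return 10  (same call as traced above)
      -> return 22
      tree(level=3) -> return 22  (same call as traced above)
    -> return 46
    tree(level=4) -> return 46  (same call as traced above)
  -> return 94
  tree(level=5) -> return 94  (same call as traced above)
-> return 190

Final answer: 190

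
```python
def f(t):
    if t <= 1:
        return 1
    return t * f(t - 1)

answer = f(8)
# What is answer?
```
Call trace:
f(t=8)
  f(t=7)
    f(t=6)
      f(t=5)
        f(t=4)
          f(t=3)
            f(t=2)
              f(t=1)
              -> return 1
            -> return 2
          -> return 6
        -> return 24
      -> return 120
    -> return 720
  -> return 5040
-> return 40320

Final answer: 40320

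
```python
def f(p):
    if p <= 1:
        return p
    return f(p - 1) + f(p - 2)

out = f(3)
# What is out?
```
Call trace:
f(p=3)
  f(p=2)
    f(p=1)
    -> return 1
    f(p=0)
    -> return 0
  -> return 1
  f(p=1)
  -> return 1
-> return 2

Final answer: 2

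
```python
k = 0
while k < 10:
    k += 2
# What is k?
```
Trace:
  k=0
  k=2
  k=4
  k=6
  k=8
  k=10

Final answer: 10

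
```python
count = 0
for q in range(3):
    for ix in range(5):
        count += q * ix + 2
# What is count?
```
Trace:
  count=0
  count=2, q=0, ix=0
  count=4, q=0, ix=1
  count=6, q=0, ix=2
  count=8, q=0, ix=3
  count=10, q=0, ix=4
  count=12, q=1, ix=0
  count=15, q=1, ix=1
  count=19, q=1, ix=2
  count=24, q=1, ix=3
  count=30, q=1, ix=4
  count=32, q=2, ix=0
  count=36, q=2, ix=1
  count=42, q=2, ix=2
  count=50, q=2, ix=3
  count=60, q=2, ix=4

Final answer: 60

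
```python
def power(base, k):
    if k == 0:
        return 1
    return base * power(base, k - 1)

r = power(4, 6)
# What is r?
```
Call trace:
power(base=4, k=6)
  power(base=4, k=5)
    power(base=4, k=4)
      power(base=4, k=3)
        power(base=4, k=2)
          power(base=4, k=1)
            power(base=4, k=0)
            -> return 1
          -> return 4
        -> return 16
      -> return 64
    -> return 256
  -> return 1024
-> return 4096

Final answer: 4096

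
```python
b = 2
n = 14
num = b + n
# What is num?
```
Trace:
  b=2
  b=2, n=14
  b=2, n=14, num=16

Final answer: 16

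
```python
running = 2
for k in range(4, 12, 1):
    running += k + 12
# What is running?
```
Trace:
  running=2
  running=18, k=4
  running=35, k=5
  running=53, k=6
  running=72, k=7
  running=92, k=8
  running=113, k=9
  running=135, k=10
  running=158, k=11

Final answer: 158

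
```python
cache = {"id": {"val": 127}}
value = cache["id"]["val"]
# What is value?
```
Trace:
  cache={'id': {'val': 127}}
  cache={'id': {'val': 127}}, value=127

Final answer: 127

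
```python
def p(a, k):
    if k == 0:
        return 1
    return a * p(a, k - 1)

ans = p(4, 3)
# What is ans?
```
Call trace:
p(a=4, k=3)
  p(a=4, k=2)
    p(a=4, k=1)
      p(a=4, k=0)
      -> return 1
    -> return 4
  -> return 16
-> return 64

Final answer: 64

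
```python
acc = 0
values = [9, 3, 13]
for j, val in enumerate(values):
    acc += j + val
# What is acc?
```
Trace:
  acc=0
  acc=9, j=0, val=9
  acc=13, j=1, val=3
  acc=28, j=2, val=13

Final answer: 28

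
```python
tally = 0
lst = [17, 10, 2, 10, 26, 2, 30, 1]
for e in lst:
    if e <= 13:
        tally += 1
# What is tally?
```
Trace:
  tally=0
  tally=0, e=17
  tally=1, e=10
  tally=2, e=2
  tally=3, e=10
  tally=3, e=26
  tally=4, e=2
  tally=4, e=30
  tally=5, e=1

Final answer: 5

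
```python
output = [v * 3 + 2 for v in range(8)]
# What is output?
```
Trace:
  v=0
  v=1
  v=2
  v=3
  v=4
  v=5
  v=6
  v=7
  output=[2, 5, 8, 11, 14, 17, 20, 23]

Final answer: [2, 5, 8, 11, 14, 17, 20, 23]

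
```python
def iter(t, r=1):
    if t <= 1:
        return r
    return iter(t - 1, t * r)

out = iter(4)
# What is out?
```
Call trace:
iter(t=4, r=1)
  iter(t=3, r=4)
    iter(t=2, r=12)
      iter(t=1, r=24)
      -> return 24
    -> return 24
  -> return 24
-> return 24

Final answer: 24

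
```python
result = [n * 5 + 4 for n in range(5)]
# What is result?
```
Trace:
  n=0
  n=1
  n=2
  n=3
  n=4
  result=[4, 9, 14, 19, 24]

Final answer: [4, 9, 14, 19, 24]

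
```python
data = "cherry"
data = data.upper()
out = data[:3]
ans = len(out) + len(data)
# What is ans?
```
Trace:
  data='cherry'
  data='CHERRY'
  data='CHERRY', out='CHE'
  data='CHERRY', out='CHE', ans=9

Final answer: 9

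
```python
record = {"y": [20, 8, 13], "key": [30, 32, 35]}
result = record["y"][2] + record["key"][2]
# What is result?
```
Trace:
  record={'y': [20, 8, 13], 'key': [30, 32, 35]}
  record={'y': [20, 8, 13], 'key': [30, 32, 35]}, result=48

Final answer: 48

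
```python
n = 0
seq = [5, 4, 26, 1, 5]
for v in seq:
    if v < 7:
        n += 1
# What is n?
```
Trace:
  n=0
  n=1, v=5
  n=2, v=4
  n=2, v=26
  n=3, v=1
  n=4, v=5

Final answer: 4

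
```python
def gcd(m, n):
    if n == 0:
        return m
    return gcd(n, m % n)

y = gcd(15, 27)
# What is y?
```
Call trace:
gcd(m=15, n=27)
  gcd(m=27, n=15)
    gcd(m=15, n=12)
      gcd(m=12, n=3)
        gcd(m=3, n=0)
        -> return 3
      -> return 3
    -> return 3
  -> return 3
-> return 3

Final answer: 3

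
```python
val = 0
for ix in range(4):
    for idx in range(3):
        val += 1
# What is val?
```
Trace:
  val=0
  val=1, ix=0, idx=0
  val=2, ix=0, idx=1
  val=3, ix=0, idx=2
  val=4, ix=1, idx=0
  val=5, ix=1, idx=1
  val=6, ix=1, idx=2
  val=7, ix=2, idx=0
  val=8, ix=2, idx=1
  val=9, ix=2, idx=2
  val=10, ix=3, idx=0
  val=11, ix=3, idx=1
  val=12, ix=3, idx=2

Final answer: 12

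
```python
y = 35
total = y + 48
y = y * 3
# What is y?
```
Trace:
  y=35
  y=35, total=83
  y=105, total=83

Final answer: 105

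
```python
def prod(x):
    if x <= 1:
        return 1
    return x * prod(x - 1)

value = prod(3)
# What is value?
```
Call trace:
prod(x=3)
  prod(x=2)
    prod(x=1)
    -> return 1
  -> return 2
-> return 6

Final answer: 6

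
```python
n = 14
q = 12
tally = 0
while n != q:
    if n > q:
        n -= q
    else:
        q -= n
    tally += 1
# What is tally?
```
Trace:
  n=14
  n=14, q=12
  n=14, q=12, tally=0
  n=2, q=12, tally=1
  n=2, q=10, tally=2
  n=2, q=8, tally=3
  n=2, q=6, tally=4
  n=2, q=4, tally=5
  n=2, q=2, tally=6

Final answer: 6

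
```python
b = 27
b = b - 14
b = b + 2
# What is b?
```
Trace:
  b=27
  b=13
  b=15

Final answer: 15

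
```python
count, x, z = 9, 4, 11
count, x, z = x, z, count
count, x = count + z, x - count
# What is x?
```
Trace:
  count=9, x=4, z=11
  count=4, x=11, z=9
  count=13, x=7, z=9

Final answer: 7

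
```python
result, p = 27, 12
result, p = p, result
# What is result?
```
Trace:
  result=27, p=12
  result=12, p=27

Final answer: 12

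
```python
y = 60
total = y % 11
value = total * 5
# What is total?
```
Trace:
  y=60
  y=60, total=5
  y=60, total=5, value=25

Final answer: 5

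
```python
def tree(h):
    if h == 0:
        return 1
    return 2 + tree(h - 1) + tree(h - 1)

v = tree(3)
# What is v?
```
Call trace (a repeated sub-call is expanded the first time; later identical calls just restate its return value):
tree(h=3)
  tree(h=2)
    tree(h=1)
      tree(h=0)
      -> return 1
      tree(h=0)
      -> return 1
    -> return 4
    tree(h=1) -> return 4  (same call as traced above)
  -> return 10
  tree(h=2) -> return 10  (same call as traced above)
-> return 22

Final answer: 22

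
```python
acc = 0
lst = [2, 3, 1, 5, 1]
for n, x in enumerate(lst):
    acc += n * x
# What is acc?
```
Trace:
  acc=0
  acc=0, n=0, x=2
  acc=3, n=1, x=3
  acc=5, n=2, x=1
  acc=20, n=3, x=5
  acc=24, n=4, x=1

Final answer: 24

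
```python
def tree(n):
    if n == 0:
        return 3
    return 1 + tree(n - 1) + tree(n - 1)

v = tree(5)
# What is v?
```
Call trace (a repeated sub-call is expanded the first time; later identical calls just restate its return value):
tree(n=5)
  tree(n=4)
    tree(n=3)
      tree(n=2)
        tree(n=1)
          tree(n=0)
          -> return 3
          tree(n=0)
          -> return 3
        -> return 7
        tree(n=1) -> return 7  (same call as traced above)
      -> return 15
      tree(n=2) -> return 15  (same call as traced above)
    -> return 31
    tree(n=3) -> return 31  (same call as traced above)
  -> return 63
  tree(n=4) -> return 63  (same call as traced above)
-> return 127

Final answer: 127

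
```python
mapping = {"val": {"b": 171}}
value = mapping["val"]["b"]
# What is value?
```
Trace:
  mapping={'val': {'b': 171}}
  mapping={'val': {'b': 171}}, value=171

Final answer: 171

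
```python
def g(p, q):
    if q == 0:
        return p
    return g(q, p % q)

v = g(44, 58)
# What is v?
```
Call trace:
g(p=44, q=58)
  g(p=58, q=44)
    g(p=44, q=14)
      g(p=14, q=2)
        g(p=2, q=0)
        -> return 2
      -> return 2
    -> return 2
  -> return 2
-> return 2

Final answer: 2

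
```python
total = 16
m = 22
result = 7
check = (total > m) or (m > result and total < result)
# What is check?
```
Trace:
  total=16
  total=16, m=22
  total=16, m=22, result=7
  total=16, m=22, result=7, check=False

Final answer: False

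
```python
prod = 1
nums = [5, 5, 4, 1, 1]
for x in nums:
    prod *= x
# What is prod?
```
Trace:
  prod=1
  prod=5, x=5
  prod=25, x=5
  prod=100, x=4
  prod=100, x=1
  prod=100, x=1

Final answer: 100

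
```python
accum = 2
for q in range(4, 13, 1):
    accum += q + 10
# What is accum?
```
Trace:
  accum=2
  accum=16, q=4
  accum=31, q=5
  accum=47, q=6
  accum=64, q=7
  accum=82, q=8
  accum=101, q=9
  accum=121, q=10
  accum=142, q=11
  accum=164, q=12

Final answer: 164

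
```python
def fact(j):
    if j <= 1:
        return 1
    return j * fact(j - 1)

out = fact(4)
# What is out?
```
Call trace:
fact(j=4)
  fact(j=3)
    fact(j=2)
      fact(j=1)
      -> return 1
    -> return 2
  -> return 6
-> return 24

Final answer: 24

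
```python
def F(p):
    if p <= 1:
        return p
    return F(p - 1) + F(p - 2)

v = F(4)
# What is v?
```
Call trace (a repeated sub-call is expanded the first time; later identical calls just restate its return value):
F(p=4)
  F(p=3)
    F(p=2)
      F(p=1)
      -> return 1
      F(p=0)
      -> return 0
    -> return 1
    F(p=1)
    -> return 1
  -> return 2
  F(p=2) -> return 1  (same call as traced above)
-> return 3

Final answer: 3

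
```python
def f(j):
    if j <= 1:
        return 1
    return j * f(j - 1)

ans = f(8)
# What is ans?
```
Call trace:
f(j=8)
  f(j=7)
    f(j=6)
      f(j=5)
        f(j=4)
          f(j=3)
            f(j=2)
              f(j=1)
              -> return 1
            -> return 2
          -> return 6
        -> return 24
      -> return 120
    -> return 720
  -> return 5040
-> return 40320

Final answer: 40320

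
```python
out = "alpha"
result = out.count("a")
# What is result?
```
Trace:
  out='alpha'
  out='alpha', result=2

Final answer: 2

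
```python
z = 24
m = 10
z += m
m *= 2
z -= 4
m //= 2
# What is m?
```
Trace:
  z=24
  z=24, m=10
  z=34, m=10
  z=34, m=20
  z=30, m=20
  z=30, m=10

Final answer: 10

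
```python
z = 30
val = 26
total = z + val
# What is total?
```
Trace:
  z=30
  z=30, val=26
  z=30, val=26, total=56

Final answer: 56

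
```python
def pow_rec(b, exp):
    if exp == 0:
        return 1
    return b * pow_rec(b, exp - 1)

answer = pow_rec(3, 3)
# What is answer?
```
Call trace:
pow_rec(b=3, exp=3)
  pow_rec(b=3, exp=2)
    pow_rec(b=3, exp=1)
      pow_rec(b=3, exp=0)
      -> return 1
    -> return 3
  -> return 9
-> return 27

Final answer: 27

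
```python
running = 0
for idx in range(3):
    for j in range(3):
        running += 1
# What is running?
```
Trace:
  running=0
  running=1, idx=0, j=0
  running=2, idx=0, j=1
  running=3, idx=0, j=2
  running=4, idx=1, j=0
  running=5, idx=1, j=1
  running=6, idx=1, j=2
  running=7, idx=2, j=0
  running=8, idx=2, j=1
  running=9, idx=2, j=2

Final answer: 9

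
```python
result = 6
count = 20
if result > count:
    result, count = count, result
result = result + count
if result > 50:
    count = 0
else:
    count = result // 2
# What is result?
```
Trace:
  result=6
  result=6, count=20
  result=6, count=20
  result=26, count=20
  result=26, count=13

Final answer: 26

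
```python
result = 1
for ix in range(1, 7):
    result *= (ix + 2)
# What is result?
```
Trace:
  result=1
  result=3, ix=1
  result=12, ix=2
  result=60, ix=3
  result=360, ix=4
  result=2520, ix=5
  result=20160, ix=6

Final answer: 20160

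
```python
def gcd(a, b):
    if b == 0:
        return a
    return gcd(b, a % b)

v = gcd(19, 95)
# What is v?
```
Call trace:
gcd(a=19, b=95)
  gcd(a=95, b=19)
    gcd(a=19, b=0)
    -> return 19
  -> return 19
-> return 19

Final answer: 19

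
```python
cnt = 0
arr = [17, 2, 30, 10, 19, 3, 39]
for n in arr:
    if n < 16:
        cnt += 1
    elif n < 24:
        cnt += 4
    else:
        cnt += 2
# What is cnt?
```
Trace:
  cnt=0
  cnt=4, n=17
  cnt=5, n=2
  cnt=7, n=30
  cnt=8, n=10
  cnt=12, n=19
  cnt=13, n=3
  cnt=15, n=39

Final answer: 15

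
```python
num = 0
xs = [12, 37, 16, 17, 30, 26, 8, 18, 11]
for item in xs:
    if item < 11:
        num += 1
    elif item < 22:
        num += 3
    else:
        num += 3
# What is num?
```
Trace:
  num=0
  num=3, item=12
  num=6, item=37
  num=9, item=16
  num=12, item=17
  num=15, item=30
  num=18, item=26
  num=19, item=8
  num=22, item=18
  num=25, item=11

Final answer: 25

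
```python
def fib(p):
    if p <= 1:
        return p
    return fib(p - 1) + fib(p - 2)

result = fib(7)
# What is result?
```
Call trace (a repeated sub-call is expanded the first time; later identical calls just restate its return value):
fib(p=7)
  fib(p=6)
    fib(p=5)
      fib(p=4)
        fib(p=3)
          fib(p=2)
            fib(p=1)
            -> return 1
            fib(p=0)
            -> return 0
          -> return 1
          fib(p=1)
          -> return 1
        -> return 2
        fib(p=2) -> return 1  (same call as traced above)
      -> return 3
      fib(p=3) -> return 2  (same call as traced above)
    -> return 5
    fib(p=4) -> return 3  (same call as traced above)
  -> return 8
  fib(p=5) -> return 5  (same call as traced above)
-> return 13

Final answer: 13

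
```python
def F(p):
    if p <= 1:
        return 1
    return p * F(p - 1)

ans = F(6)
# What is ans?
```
Call trace:
F(p=6)
  F(p=5)
    F(p=4)
      F(p=3)
        F(p=2)
          F(p=1)
          -> return 1
        -> return 2
      -> return 6
    -> return 24
  -> return 120
-> return 720

Final answer: 720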